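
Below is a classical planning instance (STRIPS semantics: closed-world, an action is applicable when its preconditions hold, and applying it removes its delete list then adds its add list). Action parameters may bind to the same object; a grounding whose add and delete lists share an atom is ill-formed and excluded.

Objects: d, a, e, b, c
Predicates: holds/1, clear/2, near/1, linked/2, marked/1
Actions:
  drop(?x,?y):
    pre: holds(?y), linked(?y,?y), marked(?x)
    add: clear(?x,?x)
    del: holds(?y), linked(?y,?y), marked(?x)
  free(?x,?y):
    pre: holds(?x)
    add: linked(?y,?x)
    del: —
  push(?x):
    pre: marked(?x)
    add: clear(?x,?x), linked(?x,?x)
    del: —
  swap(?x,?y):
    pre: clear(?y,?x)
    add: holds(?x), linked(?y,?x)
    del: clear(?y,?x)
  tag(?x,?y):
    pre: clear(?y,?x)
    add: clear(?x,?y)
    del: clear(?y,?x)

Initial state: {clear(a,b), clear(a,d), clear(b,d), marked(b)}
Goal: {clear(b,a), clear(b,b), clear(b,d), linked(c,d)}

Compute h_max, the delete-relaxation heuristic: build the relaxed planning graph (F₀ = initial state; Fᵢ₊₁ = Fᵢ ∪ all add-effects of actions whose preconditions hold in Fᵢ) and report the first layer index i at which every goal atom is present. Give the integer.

F0 = init (4 atoms)
F1 = F0 ∪ {clear(b,a), clear(b,b), clear(d,a), clear(d,b), holds(b), holds(d), linked(a,b), linked(a,d), linked(b,b), linked(b,d)}  (14 atoms)
F2 = F1 ∪ {holds(a), linked(b,a), linked(c,b), linked(c,d), linked(d,a), linked(d,b), linked(d,d), linked(e,b), linked(e,d)}  (23 atoms)
goal ⊆ F2  ⇒  h_max = 2

2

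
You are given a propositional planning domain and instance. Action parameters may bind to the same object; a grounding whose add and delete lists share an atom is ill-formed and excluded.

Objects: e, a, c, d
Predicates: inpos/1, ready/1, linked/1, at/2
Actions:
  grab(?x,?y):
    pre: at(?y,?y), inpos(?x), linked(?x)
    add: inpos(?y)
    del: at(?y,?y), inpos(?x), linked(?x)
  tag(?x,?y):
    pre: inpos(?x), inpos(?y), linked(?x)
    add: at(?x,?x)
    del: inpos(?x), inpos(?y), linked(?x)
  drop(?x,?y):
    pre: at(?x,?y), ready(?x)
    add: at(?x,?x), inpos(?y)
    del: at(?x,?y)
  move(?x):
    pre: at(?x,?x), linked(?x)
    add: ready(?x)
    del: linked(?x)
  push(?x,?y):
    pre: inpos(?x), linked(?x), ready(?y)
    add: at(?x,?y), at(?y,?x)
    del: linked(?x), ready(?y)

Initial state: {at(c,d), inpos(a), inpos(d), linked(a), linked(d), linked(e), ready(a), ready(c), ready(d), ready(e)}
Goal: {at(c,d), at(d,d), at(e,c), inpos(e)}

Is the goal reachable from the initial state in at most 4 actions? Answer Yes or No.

Yes

1. push(d,e)  →  {at(c,d), at(d,e), at(e,d), inpos(a), inpos(d), linked(a), linked(e), ready(a), ready(c), ready(d)}
2. drop(d,e)  →  {at(c,d), at(d,d), at(e,d), inpos(a), inpos(d), inpos(e), linked(a), linked(e), ready(a), ready(c), ready(d)}
3. push(e,c)  →  {at(c,d), at(c,e), at(d,d), at(e,c), at(e,d), inpos(a), inpos(d), inpos(e), linked(a), ready(a), ready(d)}
optimal plan length = 3; 3 ≤ 4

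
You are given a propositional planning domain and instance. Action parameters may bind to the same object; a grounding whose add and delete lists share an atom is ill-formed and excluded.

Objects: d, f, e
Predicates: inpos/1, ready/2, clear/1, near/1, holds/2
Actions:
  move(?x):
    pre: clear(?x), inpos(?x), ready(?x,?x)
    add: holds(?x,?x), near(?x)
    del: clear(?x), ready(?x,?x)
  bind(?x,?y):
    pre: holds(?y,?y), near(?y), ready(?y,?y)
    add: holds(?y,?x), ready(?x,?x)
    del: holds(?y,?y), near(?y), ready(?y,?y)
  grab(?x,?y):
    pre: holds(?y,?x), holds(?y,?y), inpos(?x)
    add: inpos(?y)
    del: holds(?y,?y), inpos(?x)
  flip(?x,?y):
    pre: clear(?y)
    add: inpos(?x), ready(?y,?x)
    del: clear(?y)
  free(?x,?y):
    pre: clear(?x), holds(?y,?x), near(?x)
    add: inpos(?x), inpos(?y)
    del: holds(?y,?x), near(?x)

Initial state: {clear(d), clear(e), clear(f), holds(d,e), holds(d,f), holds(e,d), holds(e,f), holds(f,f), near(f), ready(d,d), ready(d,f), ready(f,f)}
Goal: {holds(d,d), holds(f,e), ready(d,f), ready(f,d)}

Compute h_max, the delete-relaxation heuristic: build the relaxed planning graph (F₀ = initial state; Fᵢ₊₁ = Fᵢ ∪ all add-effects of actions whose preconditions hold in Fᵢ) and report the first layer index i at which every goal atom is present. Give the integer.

F0 = init (12 atoms)
F1 = F0 ∪ {holds(f,d), holds(f,e), inpos(d), inpos(e), inpos(f), ready(d,e), ready(e,d), ready(e,e), ready(e,f), ready(f,d), ready(f,e)}  (23 atoms)
F2 = F1 ∪ {holds(d,d), holds(e,e), near(d), near(e)}  (27 atoms)
goal ⊆ F2  ⇒  h_max = 2

2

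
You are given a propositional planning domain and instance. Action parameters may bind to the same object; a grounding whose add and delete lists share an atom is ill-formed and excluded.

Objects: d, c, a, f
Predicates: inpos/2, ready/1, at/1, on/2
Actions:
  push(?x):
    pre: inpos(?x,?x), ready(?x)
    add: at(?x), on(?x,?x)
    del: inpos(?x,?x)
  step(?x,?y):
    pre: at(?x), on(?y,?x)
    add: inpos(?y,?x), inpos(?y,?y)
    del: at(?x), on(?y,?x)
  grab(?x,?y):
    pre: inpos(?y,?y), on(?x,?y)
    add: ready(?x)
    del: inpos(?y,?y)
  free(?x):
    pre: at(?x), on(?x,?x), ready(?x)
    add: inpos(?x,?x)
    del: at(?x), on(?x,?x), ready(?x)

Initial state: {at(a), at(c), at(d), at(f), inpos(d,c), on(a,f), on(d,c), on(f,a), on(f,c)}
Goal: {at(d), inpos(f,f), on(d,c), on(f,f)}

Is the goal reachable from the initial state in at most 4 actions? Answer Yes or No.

1. step(c,f)  →  {at(a), at(d), at(f), inpos(d,c), inpos(f,c), inpos(f,f), on(a,f), on(d,c), on(f,a)}
2. step(f,a)  →  {at(a), at(d), inpos(a,a), inpos(a,f), inpos(d,c), inpos(f,c), inpos(f,f), on(d,c), on(f,a)}
3. grab(f,a)  →  {at(a), at(d), inpos(a,f), inpos(d,c), inpos(f,c), inpos(f,f), on(d,c), on(f,a), ready(f)}
4. push(f)  →  {at(a), at(d), at(f), inpos(a,f), inpos(d,c), inpos(f,c), on(d,c), on(f,a), on(f,f), ready(f)}
5. step(a,f)  →  {at(d), at(f), inpos(a,f), inpos(d,c), inpos(f,a), inpos(f,c), inpos(f,f), on(d,c), on(f,f), ready(f)}
optimal plan length = 5; 5 > 4

No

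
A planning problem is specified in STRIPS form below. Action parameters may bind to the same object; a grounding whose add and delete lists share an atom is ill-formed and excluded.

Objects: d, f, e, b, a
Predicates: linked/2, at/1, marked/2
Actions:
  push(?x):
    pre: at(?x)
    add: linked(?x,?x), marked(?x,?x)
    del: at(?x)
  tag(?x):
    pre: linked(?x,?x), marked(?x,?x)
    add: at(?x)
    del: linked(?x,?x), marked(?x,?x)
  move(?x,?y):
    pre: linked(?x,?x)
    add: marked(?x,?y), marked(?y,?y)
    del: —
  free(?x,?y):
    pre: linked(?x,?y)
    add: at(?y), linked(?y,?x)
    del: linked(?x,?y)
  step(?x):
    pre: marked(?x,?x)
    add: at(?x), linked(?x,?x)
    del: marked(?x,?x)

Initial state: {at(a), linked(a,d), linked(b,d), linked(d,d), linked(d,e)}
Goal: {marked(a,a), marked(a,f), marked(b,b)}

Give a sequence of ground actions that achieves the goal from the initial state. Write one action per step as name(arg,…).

1. push(a)  →  {linked(a,a), linked(a,d), linked(b,d), linked(d,d), linked(d,e), marked(a,a)}
2. move(d,b)  →  {linked(a,a), linked(a,d), linked(b,d), linked(d,d), linked(d,e), marked(a,a), marked(b,b), marked(d,b)}
3. move(a,f)  →  {linked(a,a), linked(a,d), linked(b,d), linked(d,d), linked(d,e), marked(a,a), marked(a,f), marked(b,b), marked(d,b), marked(f,f)}

push(a); move(d,b); move(a,f)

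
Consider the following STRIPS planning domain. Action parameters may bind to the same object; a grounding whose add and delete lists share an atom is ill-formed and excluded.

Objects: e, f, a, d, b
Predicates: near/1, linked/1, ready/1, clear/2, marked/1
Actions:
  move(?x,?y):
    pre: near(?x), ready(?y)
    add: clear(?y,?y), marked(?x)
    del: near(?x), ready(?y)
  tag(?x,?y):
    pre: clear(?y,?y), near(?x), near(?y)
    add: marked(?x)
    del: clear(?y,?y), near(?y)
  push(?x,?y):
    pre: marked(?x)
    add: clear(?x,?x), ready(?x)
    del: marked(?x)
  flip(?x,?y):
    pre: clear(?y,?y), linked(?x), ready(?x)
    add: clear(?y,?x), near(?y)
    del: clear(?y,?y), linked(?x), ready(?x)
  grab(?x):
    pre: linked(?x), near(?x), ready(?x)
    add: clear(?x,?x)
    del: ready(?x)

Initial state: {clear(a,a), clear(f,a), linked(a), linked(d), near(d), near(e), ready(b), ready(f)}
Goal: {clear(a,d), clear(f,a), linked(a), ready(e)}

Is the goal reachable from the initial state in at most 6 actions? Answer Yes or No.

1. move(e,f)  →  {clear(a,a), clear(f,a), clear(f,f), linked(a), linked(d), marked(e), near(d), ready(b)}
2. move(d,b)  →  {clear(a,a), clear(b,b), clear(f,a), clear(f,f), linked(a), linked(d), marked(d), marked(e)}
3. push(e,e)  →  {clear(a,a), clear(b,b), clear(e,e), clear(f,a), clear(f,f), linked(a), linked(d), marked(d), ready(e)}
4. push(d,e)  →  {clear(a,a), clear(b,b), clear(d,d), clear(e,e), clear(f,a), clear(f,f), linked(a), linked(d), ready(d), ready(e)}
5. flip(d,a)  →  {clear(a,d), clear(b,b), clear(d,d), clear(e,e), clear(f,a), clear(f,f), linked(a), near(a), ready(e)}
optimal plan length = 5; 5 ≤ 6

Yes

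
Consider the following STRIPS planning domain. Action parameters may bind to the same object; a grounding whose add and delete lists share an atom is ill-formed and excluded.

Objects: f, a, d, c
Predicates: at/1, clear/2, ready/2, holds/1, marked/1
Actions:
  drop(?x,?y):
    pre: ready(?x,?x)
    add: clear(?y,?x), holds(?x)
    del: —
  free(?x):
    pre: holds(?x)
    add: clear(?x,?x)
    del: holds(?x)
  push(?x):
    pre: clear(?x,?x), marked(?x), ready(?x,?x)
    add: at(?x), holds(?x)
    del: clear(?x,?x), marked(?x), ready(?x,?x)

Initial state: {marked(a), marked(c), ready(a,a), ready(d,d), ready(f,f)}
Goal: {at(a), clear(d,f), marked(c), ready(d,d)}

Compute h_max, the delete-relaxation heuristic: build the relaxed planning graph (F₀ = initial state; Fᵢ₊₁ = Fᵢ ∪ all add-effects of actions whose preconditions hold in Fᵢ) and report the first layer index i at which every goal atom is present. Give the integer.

2

F0 = init (5 atoms)
F1 = F0 ∪ {clear(a,a), clear(a,d), clear(a,f), clear(c,a), clear(c,d), clear(c,f), clear(d,a), clear(d,d), clear(d,f), clear(f,a), clear(f,d), clear(f,f), holds(a), holds(d), holds(f)}  (20 atoms)
F2 = F1 ∪ {at(a)}  (21 atoms)
goal ⊆ F2  ⇒  h_max = 2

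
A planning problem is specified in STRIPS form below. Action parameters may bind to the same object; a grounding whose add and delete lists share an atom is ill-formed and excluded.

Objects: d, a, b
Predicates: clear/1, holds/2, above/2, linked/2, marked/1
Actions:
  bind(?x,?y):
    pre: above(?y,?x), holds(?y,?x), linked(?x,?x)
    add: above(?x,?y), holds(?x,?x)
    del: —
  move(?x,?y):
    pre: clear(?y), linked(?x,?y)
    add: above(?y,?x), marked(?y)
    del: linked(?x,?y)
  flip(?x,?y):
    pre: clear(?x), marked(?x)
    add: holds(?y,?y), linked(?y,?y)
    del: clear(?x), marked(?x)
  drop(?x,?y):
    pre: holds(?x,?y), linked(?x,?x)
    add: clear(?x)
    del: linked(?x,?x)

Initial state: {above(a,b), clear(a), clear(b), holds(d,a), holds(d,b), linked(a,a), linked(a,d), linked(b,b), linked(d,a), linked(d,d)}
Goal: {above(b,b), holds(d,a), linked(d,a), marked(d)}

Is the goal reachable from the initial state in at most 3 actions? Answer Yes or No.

Yes

1. move(b,b)  →  {above(a,b), above(b,b), clear(a), clear(b), holds(d,a), holds(d,b), linked(a,a), linked(a,d), linked(d,a), linked(d,d), marked(b)}
2. drop(d,a)  →  {above(a,b), above(b,b), clear(a), clear(b), clear(d), holds(d,a), holds(d,b), linked(a,a), linked(a,d), linked(d,a), marked(b)}
3. move(a,d)  →  {above(a,b), above(b,b), above(d,a), clear(a), clear(b), clear(d), holds(d,a), holds(d,b), linked(a,a), linked(d,a), marked(b), marked(d)}
optimal plan length = 3; 3 ≤ 3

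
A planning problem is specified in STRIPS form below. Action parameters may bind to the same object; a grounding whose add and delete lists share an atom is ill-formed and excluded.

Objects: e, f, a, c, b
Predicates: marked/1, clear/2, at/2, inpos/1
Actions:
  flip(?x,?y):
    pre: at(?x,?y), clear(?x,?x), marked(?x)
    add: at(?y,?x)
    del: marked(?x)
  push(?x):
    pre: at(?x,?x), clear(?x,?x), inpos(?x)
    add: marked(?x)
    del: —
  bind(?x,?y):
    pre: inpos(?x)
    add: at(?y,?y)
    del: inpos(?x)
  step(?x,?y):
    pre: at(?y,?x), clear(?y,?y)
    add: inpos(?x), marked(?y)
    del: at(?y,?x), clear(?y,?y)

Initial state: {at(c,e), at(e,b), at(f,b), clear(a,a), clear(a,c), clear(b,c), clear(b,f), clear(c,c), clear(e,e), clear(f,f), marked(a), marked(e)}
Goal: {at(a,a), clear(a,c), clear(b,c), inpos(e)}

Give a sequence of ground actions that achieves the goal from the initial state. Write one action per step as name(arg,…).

1. step(e,c)  →  {at(e,b), at(f,b), clear(a,a), clear(a,c), clear(b,c), clear(b,f), clear(e,e), clear(f,f), inpos(e), marked(a), marked(c), marked(e)}
2. step(b,e)  →  {at(f,b), clear(a,a), clear(a,c), clear(b,c), clear(b,f), clear(f,f), inpos(b), inpos(e), marked(a), marked(c), marked(e)}
3. bind(b,a)  →  {at(a,a), at(f,b), clear(a,a), clear(a,c), clear(b,c), clear(b,f), clear(f,f), inpos(e), marked(a), marked(c), marked(e)}

step(e,c); step(b,e); bind(b,a)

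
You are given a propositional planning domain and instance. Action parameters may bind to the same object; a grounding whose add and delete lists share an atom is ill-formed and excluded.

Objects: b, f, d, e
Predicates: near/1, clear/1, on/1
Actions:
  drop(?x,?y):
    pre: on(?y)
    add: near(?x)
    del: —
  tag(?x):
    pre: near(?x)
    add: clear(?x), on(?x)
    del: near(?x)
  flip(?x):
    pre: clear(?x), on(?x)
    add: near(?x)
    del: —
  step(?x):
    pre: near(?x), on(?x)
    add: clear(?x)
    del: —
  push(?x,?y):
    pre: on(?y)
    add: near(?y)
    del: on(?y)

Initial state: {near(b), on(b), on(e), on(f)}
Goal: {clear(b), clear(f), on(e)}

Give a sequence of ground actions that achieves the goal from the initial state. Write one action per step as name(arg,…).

drop(f,b); tag(b); tag(f)

1. drop(f,b)  →  {near(b), near(f), on(b), on(e), on(f)}
2. tag(b)  →  {clear(b), near(f), on(b), on(e), on(f)}
3. tag(f)  →  {clear(b), clear(f), on(b), on(e), on(f)}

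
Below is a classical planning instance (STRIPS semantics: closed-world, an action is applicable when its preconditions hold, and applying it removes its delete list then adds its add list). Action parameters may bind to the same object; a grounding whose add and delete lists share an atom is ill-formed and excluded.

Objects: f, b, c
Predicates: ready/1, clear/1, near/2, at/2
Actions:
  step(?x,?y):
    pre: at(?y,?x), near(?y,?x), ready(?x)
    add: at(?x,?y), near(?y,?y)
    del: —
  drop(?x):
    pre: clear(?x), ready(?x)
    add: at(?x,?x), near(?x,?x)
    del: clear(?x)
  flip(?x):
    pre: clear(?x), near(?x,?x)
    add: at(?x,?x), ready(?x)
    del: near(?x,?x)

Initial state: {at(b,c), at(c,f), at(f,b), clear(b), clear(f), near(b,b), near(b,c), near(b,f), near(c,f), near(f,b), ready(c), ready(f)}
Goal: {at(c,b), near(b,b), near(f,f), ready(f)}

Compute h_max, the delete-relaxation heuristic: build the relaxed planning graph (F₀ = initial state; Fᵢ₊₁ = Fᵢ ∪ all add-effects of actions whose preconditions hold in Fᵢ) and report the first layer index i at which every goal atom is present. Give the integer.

1

F0 = init (12 atoms)
F1 = F0 ∪ {at(b,b), at(c,b), at(f,c), at(f,f), near(c,c), near(f,f), ready(b)}  (19 atoms)
goal ⊆ F1  ⇒  h_max = 1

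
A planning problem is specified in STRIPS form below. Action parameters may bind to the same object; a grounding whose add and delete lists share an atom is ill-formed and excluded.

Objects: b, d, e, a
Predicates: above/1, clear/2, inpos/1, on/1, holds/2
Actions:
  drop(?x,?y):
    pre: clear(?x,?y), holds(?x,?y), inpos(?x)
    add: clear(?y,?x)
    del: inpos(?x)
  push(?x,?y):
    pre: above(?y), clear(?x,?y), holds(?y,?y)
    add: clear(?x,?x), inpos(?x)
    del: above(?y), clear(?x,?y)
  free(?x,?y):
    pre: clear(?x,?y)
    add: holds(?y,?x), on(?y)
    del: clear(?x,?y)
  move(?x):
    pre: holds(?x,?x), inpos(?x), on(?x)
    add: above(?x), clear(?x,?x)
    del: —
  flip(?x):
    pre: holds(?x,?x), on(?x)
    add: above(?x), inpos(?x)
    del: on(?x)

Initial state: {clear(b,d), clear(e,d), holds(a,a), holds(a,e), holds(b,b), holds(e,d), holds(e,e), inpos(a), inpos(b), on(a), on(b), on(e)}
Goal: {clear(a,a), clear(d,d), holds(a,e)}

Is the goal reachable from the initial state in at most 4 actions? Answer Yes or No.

1. move(a)  →  {above(a), clear(a,a), clear(b,d), clear(e,d), holds(a,a), holds(a,e), holds(b,b), holds(e,d), holds(e,e), inpos(a), inpos(b), on(a), on(b), on(e)}
2. flip(e)  →  {above(a), above(e), clear(a,a), clear(b,d), clear(e,d), holds(a,a), holds(a,e), holds(b,b), holds(e,d), holds(e,e), inpos(a), inpos(b), inpos(e), on(a), on(b)}
3. drop(e,d)  →  {above(a), above(e), clear(a,a), clear(b,d), clear(d,e), clear(e,d), holds(a,a), holds(a,e), holds(b,b), holds(e,d), holds(e,e), inpos(a), inpos(b), on(a), on(b)}
4. push(d,e)  →  {above(a), clear(a,a), clear(b,d), clear(d,d), clear(e,d), holds(a,a), holds(a,e), holds(b,b), holds(e,d), holds(e,e), inpos(a), inpos(b), inpos(d), on(a), on(b)}
optimal plan length = 4; 4 ≤ 4

Yes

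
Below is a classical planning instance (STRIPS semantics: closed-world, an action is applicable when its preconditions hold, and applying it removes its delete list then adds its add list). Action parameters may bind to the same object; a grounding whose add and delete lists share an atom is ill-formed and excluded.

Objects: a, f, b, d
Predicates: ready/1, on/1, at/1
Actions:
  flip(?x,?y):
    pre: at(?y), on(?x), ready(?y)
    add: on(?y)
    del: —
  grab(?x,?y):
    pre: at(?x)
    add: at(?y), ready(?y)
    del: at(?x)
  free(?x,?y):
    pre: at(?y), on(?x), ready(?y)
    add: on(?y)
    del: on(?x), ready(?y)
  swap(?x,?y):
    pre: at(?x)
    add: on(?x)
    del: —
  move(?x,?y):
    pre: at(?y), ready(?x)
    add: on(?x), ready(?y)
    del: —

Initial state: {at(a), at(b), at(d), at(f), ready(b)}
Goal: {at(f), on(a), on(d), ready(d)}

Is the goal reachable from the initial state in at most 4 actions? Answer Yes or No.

Yes

1. grab(b,a)  →  {at(a), at(d), at(f), ready(a), ready(b)}
2. swap(d,a)  →  {at(a), at(d), at(f), on(d), ready(a), ready(b)}
3. move(a,d)  →  {at(a), at(d), at(f), on(a), on(d), ready(a), ready(b), ready(d)}
optimal plan length = 3; 3 ≤ 4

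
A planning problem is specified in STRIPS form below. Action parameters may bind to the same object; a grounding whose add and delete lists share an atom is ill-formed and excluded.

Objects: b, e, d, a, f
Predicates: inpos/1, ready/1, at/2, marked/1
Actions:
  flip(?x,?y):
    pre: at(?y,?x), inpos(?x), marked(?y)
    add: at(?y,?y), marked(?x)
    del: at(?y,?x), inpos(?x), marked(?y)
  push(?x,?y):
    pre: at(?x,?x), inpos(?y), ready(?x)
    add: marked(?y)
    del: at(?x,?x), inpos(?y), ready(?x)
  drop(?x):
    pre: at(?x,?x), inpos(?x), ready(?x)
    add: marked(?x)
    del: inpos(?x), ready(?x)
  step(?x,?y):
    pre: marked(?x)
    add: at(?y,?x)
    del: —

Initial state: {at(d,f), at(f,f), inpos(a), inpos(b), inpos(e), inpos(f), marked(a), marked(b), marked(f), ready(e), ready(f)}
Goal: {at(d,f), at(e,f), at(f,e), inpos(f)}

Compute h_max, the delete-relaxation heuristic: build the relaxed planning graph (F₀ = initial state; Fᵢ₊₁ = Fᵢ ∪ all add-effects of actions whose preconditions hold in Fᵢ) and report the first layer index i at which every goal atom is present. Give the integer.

F0 = init (11 atoms)
F1 = F0 ∪ {at(a,a), at(a,b), at(a,f), at(b,a), at(b,b), at(b,f), at(d,a), at(d,b), at(e,a), at(e,b), at(e,f), at(f,a), at(f,b), marked(e)}  (25 atoms)
F2 = F1 ∪ {at(a,e), at(b,e), at(d,e), at(e,e), at(f,e)}  (30 atoms)
goal ⊆ F2  ⇒  h_max = 2

2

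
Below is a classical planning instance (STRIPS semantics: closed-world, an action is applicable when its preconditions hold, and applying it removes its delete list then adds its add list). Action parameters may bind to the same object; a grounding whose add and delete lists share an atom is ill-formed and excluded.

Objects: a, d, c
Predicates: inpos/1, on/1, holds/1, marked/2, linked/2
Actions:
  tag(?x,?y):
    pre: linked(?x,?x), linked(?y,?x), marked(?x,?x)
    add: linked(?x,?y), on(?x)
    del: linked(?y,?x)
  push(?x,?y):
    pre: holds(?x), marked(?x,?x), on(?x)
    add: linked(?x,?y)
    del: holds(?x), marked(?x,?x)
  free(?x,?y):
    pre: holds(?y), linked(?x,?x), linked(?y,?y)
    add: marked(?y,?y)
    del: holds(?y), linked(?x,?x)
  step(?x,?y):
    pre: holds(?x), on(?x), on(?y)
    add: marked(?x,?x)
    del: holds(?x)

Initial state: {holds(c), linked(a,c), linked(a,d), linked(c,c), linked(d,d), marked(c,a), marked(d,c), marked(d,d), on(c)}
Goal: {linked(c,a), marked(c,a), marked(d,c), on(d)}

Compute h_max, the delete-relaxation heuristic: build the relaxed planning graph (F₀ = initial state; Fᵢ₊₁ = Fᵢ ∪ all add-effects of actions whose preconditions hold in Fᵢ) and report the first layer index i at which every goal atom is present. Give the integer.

F0 = init (9 atoms)
F1 = F0 ∪ {linked(d,a), marked(c,c), on(d)}  (12 atoms)
F2 = F1 ∪ {linked(c,a), linked(c,d)}  (14 atoms)
goal ⊆ F2  ⇒  h_max = 2

2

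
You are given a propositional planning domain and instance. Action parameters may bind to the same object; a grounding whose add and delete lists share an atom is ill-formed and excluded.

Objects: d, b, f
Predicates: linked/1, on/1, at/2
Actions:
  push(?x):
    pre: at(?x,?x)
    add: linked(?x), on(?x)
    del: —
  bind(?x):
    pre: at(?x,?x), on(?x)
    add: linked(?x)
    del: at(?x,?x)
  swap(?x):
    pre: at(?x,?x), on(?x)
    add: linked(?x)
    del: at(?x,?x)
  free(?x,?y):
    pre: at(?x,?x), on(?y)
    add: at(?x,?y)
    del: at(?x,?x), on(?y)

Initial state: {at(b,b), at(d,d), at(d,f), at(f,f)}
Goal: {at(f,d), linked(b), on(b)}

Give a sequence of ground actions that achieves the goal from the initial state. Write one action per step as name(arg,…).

push(d); push(b); free(f,d)

1. push(d)  →  {at(b,b), at(d,d), at(d,f), at(f,f), linked(d), on(d)}
2. push(b)  →  {at(b,b), at(d,d), at(d,f), at(f,f), linked(b), linked(d), on(b), on(d)}
3. free(f,d)  →  {at(b,b), at(d,d), at(d,f), at(f,d), linked(b), linked(d), on(b)}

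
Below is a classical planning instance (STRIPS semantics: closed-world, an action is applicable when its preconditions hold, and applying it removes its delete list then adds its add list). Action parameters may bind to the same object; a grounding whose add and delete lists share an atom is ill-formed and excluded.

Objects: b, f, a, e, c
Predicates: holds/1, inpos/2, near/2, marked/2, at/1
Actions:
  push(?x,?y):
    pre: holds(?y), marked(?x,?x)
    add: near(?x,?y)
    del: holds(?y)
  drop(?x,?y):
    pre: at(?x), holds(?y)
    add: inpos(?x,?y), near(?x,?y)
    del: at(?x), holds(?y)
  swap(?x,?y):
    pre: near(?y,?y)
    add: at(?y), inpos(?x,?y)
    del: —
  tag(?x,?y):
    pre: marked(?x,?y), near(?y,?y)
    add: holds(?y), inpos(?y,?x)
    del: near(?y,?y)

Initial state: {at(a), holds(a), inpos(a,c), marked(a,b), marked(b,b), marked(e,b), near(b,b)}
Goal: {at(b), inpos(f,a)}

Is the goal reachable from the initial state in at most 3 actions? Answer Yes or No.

Yes

1. drop(a,a)  →  {inpos(a,a), inpos(a,c), marked(a,b), marked(b,b), marked(e,b), near(a,a), near(b,b)}
2. swap(b,b)  →  {at(b), inpos(a,a), inpos(a,c), inpos(b,b), marked(a,b), marked(b,b), marked(e,b), near(a,a), near(b,b)}
3. swap(f,a)  →  {at(a), at(b), inpos(a,a), inpos(a,c), inpos(b,b), inpos(f,a), marked(a,b), marked(b,b), marked(e,b), near(a,a), near(b,b)}
optimal plan length = 3; 3 ≤ 3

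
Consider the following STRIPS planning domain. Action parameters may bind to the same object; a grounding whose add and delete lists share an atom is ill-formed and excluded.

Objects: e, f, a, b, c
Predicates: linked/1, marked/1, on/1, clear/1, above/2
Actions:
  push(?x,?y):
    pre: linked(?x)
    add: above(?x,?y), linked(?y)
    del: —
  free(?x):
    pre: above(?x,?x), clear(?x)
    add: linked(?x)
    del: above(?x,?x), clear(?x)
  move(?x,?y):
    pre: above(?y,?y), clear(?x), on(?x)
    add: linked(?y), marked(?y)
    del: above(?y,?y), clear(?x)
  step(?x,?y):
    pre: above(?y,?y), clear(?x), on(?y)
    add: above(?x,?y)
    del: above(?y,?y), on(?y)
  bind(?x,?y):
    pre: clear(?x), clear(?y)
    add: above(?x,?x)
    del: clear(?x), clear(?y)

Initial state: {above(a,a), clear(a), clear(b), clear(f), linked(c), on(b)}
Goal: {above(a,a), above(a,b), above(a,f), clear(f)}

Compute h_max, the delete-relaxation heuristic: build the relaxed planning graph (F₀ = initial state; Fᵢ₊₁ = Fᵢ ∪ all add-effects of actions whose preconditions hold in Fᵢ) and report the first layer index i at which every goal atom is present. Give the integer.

F0 = init (6 atoms)
F1 = F0 ∪ {above(b,b), above(c,a), above(c,b), above(c,c), above(c,e), above(c,f), above(f,f), linked(a), linked(b), linked(e), linked(f), marked(a)}  (18 atoms)
F2 = F1 ∪ {above(a,b), above(a,c), above(a,e), above(a,f), above(b,a), above(b,c), above(b,e), above(b,f), above(e,a), above(e,b), above(e,c), above(e,e), above(e,f), above(f,a), above(f,b), above(f,c), above(f,e), marked(b), marked(c), marked(f)}  (38 atoms)
goal ⊆ F2  ⇒  h_max = 2

2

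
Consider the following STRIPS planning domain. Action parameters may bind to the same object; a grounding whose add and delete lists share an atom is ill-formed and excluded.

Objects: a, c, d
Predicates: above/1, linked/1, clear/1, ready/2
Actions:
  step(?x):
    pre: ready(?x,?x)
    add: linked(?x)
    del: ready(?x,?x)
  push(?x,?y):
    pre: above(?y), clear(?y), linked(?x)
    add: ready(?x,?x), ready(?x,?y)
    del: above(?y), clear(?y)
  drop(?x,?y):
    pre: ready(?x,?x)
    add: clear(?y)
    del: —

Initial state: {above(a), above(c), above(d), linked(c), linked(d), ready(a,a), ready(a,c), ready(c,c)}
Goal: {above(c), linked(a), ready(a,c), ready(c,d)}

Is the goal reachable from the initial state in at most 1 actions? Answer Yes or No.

1. step(a)  →  {above(a), above(c), above(d), linked(a), linked(c), linked(d), ready(a,c), ready(c,c)}
2. drop(c,d)  →  {above(a), above(c), above(d), clear(d), linked(a), linked(c), linked(d), ready(a,c), ready(c,c)}
3. push(c,d)  →  {above(a), above(c), linked(a), linked(c), linked(d), ready(a,c), ready(c,c), ready(c,d)}
optimal plan length = 3; 3 > 1

No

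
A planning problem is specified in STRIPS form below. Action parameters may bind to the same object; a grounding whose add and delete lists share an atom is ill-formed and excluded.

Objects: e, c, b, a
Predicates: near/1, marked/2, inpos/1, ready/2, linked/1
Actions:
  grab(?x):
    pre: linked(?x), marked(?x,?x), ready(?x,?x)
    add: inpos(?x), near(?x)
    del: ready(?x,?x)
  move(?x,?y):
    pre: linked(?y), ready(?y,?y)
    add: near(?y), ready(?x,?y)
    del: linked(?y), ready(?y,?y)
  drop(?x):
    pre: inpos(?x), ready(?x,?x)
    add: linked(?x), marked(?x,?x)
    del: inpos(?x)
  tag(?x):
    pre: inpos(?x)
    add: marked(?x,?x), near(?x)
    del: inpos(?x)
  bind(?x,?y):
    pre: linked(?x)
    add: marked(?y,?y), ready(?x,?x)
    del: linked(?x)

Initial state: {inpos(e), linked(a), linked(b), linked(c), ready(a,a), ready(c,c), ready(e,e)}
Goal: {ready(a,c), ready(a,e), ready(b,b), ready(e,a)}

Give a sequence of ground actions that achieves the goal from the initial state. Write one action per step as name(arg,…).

1. move(e,a)  →  {inpos(e), linked(b), linked(c), near(a), ready(c,c), ready(e,a), ready(e,e)}
2. move(a,c)  →  {inpos(e), linked(b), near(a), near(c), ready(a,c), ready(e,a), ready(e,e)}
3. drop(e)  →  {linked(b), linked(e), marked(e,e), near(a), near(c), ready(a,c), ready(e,a), ready(e,e)}
4. move(a,e)  →  {linked(b), marked(e,e), near(a), near(c), near(e), ready(a,c), ready(a,e), ready(e,a)}
5. bind(b,e)  →  {marked(e,e), near(a), near(c), near(e), ready(a,c), ready(a,e), ready(b,b), ready(e,a)}

move(e,a); move(a,c); drop(e); move(a,e); bind(b,e)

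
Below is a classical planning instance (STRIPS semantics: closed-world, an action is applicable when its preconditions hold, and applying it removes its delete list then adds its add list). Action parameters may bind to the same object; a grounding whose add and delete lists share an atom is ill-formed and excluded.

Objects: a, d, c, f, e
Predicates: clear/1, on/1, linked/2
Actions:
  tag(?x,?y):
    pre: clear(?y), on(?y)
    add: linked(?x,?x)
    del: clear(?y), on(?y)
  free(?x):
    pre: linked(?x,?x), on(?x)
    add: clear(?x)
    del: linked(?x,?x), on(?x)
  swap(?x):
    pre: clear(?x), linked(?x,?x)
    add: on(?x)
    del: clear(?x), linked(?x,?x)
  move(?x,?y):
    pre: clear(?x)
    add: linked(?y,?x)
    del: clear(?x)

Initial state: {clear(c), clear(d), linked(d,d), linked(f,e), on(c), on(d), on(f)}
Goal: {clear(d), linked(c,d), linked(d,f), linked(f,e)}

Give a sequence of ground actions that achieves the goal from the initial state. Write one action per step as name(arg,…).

tag(f,c); free(f); move(d,c); free(d); move(f,d)

1. tag(f,c)  →  {clear(d), linked(d,d), linked(f,e), linked(f,f), on(d), on(f)}
2. free(f)  →  {clear(d), clear(f), linked(d,d), linked(f,e), on(d)}
3. move(d,c)  →  {clear(f), linked(c,d), linked(d,d), linked(f,e), on(d)}
4. free(d)  →  {clear(d), clear(f), linked(c,d), linked(f,e)}
5. move(f,d)  →  {clear(d), linked(c,d), linked(d,f), linked(f,e)}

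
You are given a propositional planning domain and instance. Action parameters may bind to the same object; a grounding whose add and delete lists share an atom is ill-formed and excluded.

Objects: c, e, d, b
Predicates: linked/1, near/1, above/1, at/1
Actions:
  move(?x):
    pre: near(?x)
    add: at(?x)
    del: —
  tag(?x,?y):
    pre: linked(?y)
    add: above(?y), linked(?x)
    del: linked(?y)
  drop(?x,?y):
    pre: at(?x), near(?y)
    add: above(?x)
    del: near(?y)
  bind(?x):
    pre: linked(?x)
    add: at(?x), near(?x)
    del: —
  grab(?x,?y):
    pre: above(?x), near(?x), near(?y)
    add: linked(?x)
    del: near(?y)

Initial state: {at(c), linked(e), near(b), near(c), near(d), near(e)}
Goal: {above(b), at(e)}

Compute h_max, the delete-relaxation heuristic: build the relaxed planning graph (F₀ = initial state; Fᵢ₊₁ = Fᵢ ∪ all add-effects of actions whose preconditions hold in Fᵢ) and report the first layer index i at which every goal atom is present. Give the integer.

F0 = init (6 atoms)
F1 = F0 ∪ {above(c), above(e), at(b), at(d), at(e), linked(b), linked(c), linked(d)}  (14 atoms)
F2 = F1 ∪ {above(b), above(d)}  (16 atoms)
goal ⊆ F2  ⇒  h_max = 2

2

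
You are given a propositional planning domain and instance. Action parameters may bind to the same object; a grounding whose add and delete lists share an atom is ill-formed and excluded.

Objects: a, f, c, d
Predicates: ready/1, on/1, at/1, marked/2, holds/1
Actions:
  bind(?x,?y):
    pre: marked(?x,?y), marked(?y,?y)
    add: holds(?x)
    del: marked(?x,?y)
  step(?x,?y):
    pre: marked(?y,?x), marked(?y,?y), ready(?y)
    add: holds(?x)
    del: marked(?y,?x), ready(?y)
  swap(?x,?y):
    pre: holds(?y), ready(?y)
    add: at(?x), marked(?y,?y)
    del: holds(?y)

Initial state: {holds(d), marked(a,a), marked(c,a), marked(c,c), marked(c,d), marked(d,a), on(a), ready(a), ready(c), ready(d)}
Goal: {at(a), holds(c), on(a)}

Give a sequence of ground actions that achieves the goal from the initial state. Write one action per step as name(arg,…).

1. bind(c,a)  →  {holds(c), holds(d), marked(a,a), marked(c,c), marked(c,d), marked(d,a), on(a), ready(a), ready(c), ready(d)}
2. swap(a,d)  →  {at(a), holds(c), marked(a,a), marked(c,c), marked(c,d), marked(d,a), marked(d,d), on(a), ready(a), ready(c), ready(d)}

bind(c,a); swap(a,d)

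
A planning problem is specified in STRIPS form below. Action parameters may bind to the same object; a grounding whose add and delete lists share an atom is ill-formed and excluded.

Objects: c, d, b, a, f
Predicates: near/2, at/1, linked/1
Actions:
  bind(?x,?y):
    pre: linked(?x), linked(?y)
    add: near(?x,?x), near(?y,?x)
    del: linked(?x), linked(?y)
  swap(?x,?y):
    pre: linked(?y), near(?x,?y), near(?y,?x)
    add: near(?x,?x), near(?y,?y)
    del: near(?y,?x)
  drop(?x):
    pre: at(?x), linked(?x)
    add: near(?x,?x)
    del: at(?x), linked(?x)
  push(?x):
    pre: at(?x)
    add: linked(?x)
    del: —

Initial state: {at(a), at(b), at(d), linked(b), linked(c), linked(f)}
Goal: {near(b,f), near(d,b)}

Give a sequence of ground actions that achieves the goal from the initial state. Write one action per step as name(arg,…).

bind(f,b); push(d); push(b); bind(b,d)

1. bind(f,b)  →  {at(a), at(b), at(d), linked(c), near(b,f), near(f,f)}
2. push(d)  →  {at(a), at(b), at(d), linked(c), linked(d), near(b,f), near(f,f)}
3. push(b)  →  {at(a), at(b), at(d), linked(b), linked(c), linked(d), near(b,f), near(f,f)}
4. bind(b,d)  →  {at(a), at(b), at(d), linked(c), near(b,b), near(b,f), near(d,b), near(f,f)}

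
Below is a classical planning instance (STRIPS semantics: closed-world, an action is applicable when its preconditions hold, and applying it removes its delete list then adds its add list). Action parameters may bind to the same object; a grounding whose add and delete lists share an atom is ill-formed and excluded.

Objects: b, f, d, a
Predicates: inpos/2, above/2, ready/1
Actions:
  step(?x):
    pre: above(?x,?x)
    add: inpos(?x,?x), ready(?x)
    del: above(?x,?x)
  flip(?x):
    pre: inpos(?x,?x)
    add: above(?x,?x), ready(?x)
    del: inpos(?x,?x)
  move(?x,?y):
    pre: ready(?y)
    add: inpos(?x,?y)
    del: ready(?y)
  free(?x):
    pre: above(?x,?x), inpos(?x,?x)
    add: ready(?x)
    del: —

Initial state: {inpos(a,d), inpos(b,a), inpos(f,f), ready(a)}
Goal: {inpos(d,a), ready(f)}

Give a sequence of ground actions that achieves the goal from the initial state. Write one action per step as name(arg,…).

1. flip(f)  →  {above(f,f), inpos(a,d), inpos(b,a), ready(a), ready(f)}
2. move(d,a)  →  {above(f,f), inpos(a,d), inpos(b,a), inpos(d,a), ready(f)}

flip(f); move(d,a)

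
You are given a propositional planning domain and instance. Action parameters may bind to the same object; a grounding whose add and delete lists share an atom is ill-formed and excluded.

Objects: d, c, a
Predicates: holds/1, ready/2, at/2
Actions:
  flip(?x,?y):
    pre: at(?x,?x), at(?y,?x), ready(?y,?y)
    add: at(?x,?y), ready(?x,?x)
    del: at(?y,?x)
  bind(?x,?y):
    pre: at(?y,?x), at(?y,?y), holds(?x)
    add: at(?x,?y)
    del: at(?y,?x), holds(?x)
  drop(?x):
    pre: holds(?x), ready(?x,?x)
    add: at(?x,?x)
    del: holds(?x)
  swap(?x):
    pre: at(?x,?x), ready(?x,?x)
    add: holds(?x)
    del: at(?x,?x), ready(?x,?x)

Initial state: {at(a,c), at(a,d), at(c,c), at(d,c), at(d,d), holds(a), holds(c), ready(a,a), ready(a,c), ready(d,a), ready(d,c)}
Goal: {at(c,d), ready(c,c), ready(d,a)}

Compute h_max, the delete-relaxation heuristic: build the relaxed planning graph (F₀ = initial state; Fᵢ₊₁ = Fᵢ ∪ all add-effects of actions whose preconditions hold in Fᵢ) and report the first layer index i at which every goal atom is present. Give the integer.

F0 = init (11 atoms)
F1 = F0 ∪ {at(a,a), at(c,a), at(c,d), at(d,a), ready(c,c), ready(d,d)}  (17 atoms)
goal ⊆ F1  ⇒  h_max = 1

1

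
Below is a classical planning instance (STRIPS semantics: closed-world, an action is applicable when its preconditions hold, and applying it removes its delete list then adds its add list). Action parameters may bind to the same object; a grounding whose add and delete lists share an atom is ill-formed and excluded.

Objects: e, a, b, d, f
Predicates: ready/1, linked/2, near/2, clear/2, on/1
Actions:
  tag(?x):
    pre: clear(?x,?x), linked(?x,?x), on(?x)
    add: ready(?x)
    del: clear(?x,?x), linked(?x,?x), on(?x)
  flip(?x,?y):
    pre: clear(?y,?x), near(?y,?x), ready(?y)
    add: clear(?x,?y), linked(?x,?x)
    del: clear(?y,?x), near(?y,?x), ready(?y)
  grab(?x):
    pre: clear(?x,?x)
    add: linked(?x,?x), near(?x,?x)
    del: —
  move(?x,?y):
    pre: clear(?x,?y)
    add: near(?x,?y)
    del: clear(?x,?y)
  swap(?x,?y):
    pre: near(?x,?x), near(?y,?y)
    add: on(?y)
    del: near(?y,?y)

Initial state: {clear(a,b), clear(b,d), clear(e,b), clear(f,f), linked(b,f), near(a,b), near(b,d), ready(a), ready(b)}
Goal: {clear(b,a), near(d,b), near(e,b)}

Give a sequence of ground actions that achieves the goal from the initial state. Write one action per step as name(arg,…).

flip(b,a); flip(d,b); move(e,b); move(d,b)

1. flip(b,a)  →  {clear(b,a), clear(b,d), clear(e,b), clear(f,f), linked(b,b), linked(b,f), near(b,d), ready(b)}
2. flip(d,b)  →  {clear(b,a), clear(d,b), clear(e,b), clear(f,f), linked(b,b), linked(b,f), linked(d,d)}
3. move(e,b)  →  {clear(b,a), clear(d,b), clear(f,f), linked(b,b), linked(b,f), linked(d,d), near(e,b)}
4. move(d,b)  →  {clear(b,a), clear(f,f), linked(b,b), linked(b,f), linked(d,d), near(d,b), near(e,b)}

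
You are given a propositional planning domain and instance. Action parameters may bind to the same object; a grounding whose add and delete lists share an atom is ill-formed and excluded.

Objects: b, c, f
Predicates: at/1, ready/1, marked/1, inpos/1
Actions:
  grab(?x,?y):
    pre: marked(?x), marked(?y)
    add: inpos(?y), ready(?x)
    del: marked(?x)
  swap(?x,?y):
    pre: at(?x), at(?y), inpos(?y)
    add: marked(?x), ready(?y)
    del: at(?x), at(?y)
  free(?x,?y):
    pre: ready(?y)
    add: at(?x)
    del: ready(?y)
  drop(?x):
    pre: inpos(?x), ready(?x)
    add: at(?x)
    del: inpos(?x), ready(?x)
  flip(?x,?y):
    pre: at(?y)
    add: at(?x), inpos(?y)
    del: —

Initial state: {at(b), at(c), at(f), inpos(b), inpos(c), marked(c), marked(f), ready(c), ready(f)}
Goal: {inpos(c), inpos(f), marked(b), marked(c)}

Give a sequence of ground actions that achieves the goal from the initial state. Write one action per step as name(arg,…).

1. grab(f,f)  →  {at(b), at(c), at(f), inpos(b), inpos(c), inpos(f), marked(c), ready(c), ready(f)}
2. swap(b,b)  →  {at(c), at(f), inpos(b), inpos(c), inpos(f), marked(b), marked(c), ready(b), ready(c), ready(f)}

grab(f,f); swap(b,b)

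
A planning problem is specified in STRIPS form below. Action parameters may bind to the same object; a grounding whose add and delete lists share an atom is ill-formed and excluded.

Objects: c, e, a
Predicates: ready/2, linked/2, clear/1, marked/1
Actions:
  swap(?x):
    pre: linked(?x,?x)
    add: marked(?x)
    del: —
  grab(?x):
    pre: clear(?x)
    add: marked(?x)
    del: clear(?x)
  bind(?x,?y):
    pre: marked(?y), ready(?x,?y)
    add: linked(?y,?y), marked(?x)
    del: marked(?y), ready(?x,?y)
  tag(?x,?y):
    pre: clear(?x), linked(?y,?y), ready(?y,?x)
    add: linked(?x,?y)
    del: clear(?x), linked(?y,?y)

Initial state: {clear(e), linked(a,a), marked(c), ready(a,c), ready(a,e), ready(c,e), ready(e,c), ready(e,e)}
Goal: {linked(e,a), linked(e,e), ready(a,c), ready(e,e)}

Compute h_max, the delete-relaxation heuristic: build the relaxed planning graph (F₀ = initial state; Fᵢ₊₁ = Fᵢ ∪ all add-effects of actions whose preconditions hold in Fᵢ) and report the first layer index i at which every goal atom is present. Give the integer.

2

F0 = init (8 atoms)
F1 = F0 ∪ {linked(c,c), linked(e,a), marked(a), marked(e)}  (12 atoms)
F2 = F1 ∪ {linked(e,c), linked(e,e)}  (14 atoms)
goal ⊆ F2  ⇒  h_max = 2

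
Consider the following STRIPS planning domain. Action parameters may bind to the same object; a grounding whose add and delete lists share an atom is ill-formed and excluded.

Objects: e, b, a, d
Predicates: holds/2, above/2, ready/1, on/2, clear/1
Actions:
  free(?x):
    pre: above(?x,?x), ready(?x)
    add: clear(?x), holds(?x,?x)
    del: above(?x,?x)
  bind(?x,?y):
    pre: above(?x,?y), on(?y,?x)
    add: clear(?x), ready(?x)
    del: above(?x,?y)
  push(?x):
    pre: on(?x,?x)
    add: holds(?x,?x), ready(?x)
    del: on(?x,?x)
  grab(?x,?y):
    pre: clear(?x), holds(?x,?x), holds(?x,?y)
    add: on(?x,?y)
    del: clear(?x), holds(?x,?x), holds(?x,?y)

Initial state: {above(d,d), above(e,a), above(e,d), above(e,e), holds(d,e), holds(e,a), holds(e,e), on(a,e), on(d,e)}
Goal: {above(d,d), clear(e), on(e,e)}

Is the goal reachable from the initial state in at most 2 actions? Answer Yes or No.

No

1. bind(e,a)  →  {above(d,d), above(e,d), above(e,e), clear(e), holds(d,e), holds(e,a), holds(e,e), on(a,e), on(d,e), ready(e)}
2. grab(e,e)  →  {above(d,d), above(e,d), above(e,e), holds(d,e), holds(e,a), on(a,e), on(d,e), on(e,e), ready(e)}
3. free(e)  →  {above(d,d), above(e,d), clear(e), holds(d,e), holds(e,a), holds(e,e), on(a,e), on(d,e), on(e,e), ready(e)}
optimal plan length = 3; 3 > 2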